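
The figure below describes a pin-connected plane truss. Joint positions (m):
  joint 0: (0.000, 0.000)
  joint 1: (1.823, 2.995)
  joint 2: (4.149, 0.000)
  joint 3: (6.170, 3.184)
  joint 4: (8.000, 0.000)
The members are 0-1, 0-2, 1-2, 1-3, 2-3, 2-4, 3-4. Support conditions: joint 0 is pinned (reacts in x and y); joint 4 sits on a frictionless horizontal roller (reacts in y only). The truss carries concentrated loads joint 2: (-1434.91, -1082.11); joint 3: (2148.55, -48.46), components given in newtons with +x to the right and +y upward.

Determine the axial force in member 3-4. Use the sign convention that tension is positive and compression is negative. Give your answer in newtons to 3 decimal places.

N=5 nodes, M=7 members, R=3 reactions → 2N=10, M+R=10
member 0 (0-1): L=3.5062, (cx,cy)=(0.5199,0.8542)
member 1 (0-2): L=4.1490, (cx,cy)=(1.0000,0.0000)
member 2 (1-2): L=3.7921, (cx,cy)=(0.6134,-0.7898)
member 3 (1-3): L=4.3511, (cx,cy)=(0.9991,0.0434)
member 4 (2-3): L=3.7712, (cx,cy)=(0.5359,0.8443)
member 5 (2-4): L=3.8510, (cx,cy)=(1.0000,0.0000)
member 6 (3-4): L=3.6724, (cx,cy)=(0.4983,-0.8670)
solve A·x = −loads:
  F[0-1] = +378.2901 N (tension)
  F[0-2] = +516.9526 N (tension)
  F[1-2] = -385.3037 N (compression)
  F[1-3] = +433.4320 N (tension)
  F[2-3] = +1642.1264 N (tension)
  F[2-4] = +835.5163 N (tension)
  F[3-4] = -1676.7085 N (compression)
  Rx@0 = -713.6400 N
  Ry@0 = -323.1370 N
  Ry@4 = +1453.7070 N

-1676.708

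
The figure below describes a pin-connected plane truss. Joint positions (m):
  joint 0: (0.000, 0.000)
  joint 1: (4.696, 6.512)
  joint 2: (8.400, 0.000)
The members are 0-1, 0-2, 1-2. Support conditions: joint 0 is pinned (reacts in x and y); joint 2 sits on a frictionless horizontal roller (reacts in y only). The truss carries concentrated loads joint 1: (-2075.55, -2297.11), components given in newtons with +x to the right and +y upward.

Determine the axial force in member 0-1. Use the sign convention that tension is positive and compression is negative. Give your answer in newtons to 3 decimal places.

-3232.602

N=3 nodes, M=3 members, R=3 reactions → 2N=6, M+R=6
member 0 (0-1): L=8.0286, (cx,cy)=(0.5849,0.8111)
member 1 (0-2): L=8.4000, (cx,cy)=(1.0000,0.0000)
member 2 (1-2): L=7.4917, (cx,cy)=(0.4944,-0.8692)
solve A·x = −loads:
  F[0-1] = -3232.6019 N (compression)
  F[0-2] = -184.7743 N (compression)
  F[1-2] = +373.7246 N (tension)
  Rx@0 = +2075.5500 N
  Ry@0 = +2621.9616 N
  Ry@2 = -324.8516 N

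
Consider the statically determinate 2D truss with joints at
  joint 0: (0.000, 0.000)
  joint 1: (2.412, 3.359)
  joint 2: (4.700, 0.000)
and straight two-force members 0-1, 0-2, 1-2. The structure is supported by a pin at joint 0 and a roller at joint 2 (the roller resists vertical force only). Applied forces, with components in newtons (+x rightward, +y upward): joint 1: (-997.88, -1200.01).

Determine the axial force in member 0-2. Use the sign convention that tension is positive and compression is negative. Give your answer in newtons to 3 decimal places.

-66.297

N=3 nodes, M=3 members, R=3 reactions → 2N=6, M+R=6
member 0 (0-1): L=4.1353, (cx,cy)=(0.5833,0.8123)
member 1 (0-2): L=4.7000, (cx,cy)=(1.0000,0.0000)
member 2 (1-2): L=4.0642, (cx,cy)=(0.5630,-0.8265)
solve A·x = −loads:
  F[0-1] = -1597.1660 N (compression)
  F[0-2] = -66.2974 N (compression)
  F[1-2] = +117.7651 N (tension)
  Rx@0 = +997.8800 N
  Ry@0 = +1297.3408 N
  Ry@2 = -97.3308 N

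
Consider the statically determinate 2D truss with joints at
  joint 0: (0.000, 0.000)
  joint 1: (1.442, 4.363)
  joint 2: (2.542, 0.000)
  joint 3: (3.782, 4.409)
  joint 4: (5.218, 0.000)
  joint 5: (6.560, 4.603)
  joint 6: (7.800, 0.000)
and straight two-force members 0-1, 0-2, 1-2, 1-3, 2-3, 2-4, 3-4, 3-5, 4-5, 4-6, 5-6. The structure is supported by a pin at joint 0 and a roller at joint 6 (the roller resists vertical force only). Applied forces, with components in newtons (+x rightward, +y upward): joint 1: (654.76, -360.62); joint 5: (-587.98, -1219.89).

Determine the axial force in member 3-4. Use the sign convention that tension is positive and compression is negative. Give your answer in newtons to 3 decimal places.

49.407

N=7 nodes, M=11 members, R=3 reactions → 2N=14, M+R=14
member 0 (0-1): L=4.5951, (cx,cy)=(0.3138,0.9495)
member 1 (0-2): L=2.5420, (cx,cy)=(1.0000,0.0000)
member 2 (1-2): L=4.4995, (cx,cy)=(0.2445,-0.9697)
member 3 (1-3): L=2.3405, (cx,cy)=(0.9998,0.0197)
member 4 (2-3): L=4.5801, (cx,cy)=(0.2707,0.9627)
member 5 (2-4): L=2.6760, (cx,cy)=(1.0000,0.0000)
member 6 (3-4): L=4.6370, (cx,cy)=(0.3097,-0.9508)
member 7 (3-5): L=2.7848, (cx,cy)=(0.9976,0.0697)
member 8 (4-5): L=4.7946, (cx,cy)=(0.2799,0.9600)
member 9 (4-6): L=2.5820, (cx,cy)=(1.0000,0.0000)
member 10 (5-6): L=4.7671, (cx,cy)=(0.2601,-0.9656)
solve A·x = −loads:
  F[0-1] = -493.5520 N (compression)
  F[0-2] = +221.6621 N (tension)
  F[1-2] = +94.4976 N (tension)
  F[1-3] = -832.9048 N (compression)
  F[2-3] = -95.1852 N (compression)
  F[2-4] = +270.5343 N (tension)
  F[3-4] = +49.4070 N (tension)
  F[3-5] = -875.9431 N (compression)
  F[4-5] = -48.9340 N (compression)
  F[4-6] = +299.5314 N (tension)
  F[5-6] = -1151.5283 N (compression)
  Rx@0 = -66.7800 N
  Ry@0 = +468.6205 N
  Ry@6 = +1111.8895 N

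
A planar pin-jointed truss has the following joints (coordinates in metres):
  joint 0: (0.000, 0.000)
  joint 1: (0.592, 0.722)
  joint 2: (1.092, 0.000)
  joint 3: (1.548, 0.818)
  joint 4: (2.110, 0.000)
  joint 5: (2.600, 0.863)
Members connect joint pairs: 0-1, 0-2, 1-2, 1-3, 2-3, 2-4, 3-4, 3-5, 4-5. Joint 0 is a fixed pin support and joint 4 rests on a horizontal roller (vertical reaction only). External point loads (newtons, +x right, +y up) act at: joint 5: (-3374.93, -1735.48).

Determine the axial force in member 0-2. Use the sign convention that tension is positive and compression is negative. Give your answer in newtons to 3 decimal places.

-2573.568

N=6 nodes, M=9 members, R=3 reactions → 2N=12, M+R=12
member 0 (0-1): L=0.9337, (cx,cy)=(0.6341,0.7733)
member 1 (0-2): L=1.0920, (cx,cy)=(1.0000,0.0000)
member 2 (1-2): L=0.8782, (cx,cy)=(0.5693,-0.8221)
member 3 (1-3): L=0.9608, (cx,cy)=(0.9950,0.0999)
member 4 (2-3): L=0.9365, (cx,cy)=(0.4869,0.8735)
member 5 (2-4): L=1.0180, (cx,cy)=(1.0000,0.0000)
member 6 (3-4): L=0.9925, (cx,cy)=(0.5663,-0.8242)
member 7 (3-5): L=1.0530, (cx,cy)=(0.9991,0.0427)
member 8 (4-5): L=0.9924, (cx,cy)=(0.4937,0.8696)
solve A·x = −loads:
  F[0-1] = -1263.8696 N (compression)
  F[0-2] = -2573.5685 N (compression)
  F[1-2] = +1019.9976 N (tension)
  F[1-3] = -1389.0260 N (compression)
  F[2-3] = -960.0427 N (compression)
  F[2-4] = -1525.3989 N (compression)
  F[3-4] = +1058.6727 N (tension)
  F[3-5] = -2451.2676 N (compression)
  F[4-5] = -1875.2456 N (compression)
  Rx@0 = +3374.9300 N
  Ry@0 = +977.3362 N
  Ry@4 = +758.1438 N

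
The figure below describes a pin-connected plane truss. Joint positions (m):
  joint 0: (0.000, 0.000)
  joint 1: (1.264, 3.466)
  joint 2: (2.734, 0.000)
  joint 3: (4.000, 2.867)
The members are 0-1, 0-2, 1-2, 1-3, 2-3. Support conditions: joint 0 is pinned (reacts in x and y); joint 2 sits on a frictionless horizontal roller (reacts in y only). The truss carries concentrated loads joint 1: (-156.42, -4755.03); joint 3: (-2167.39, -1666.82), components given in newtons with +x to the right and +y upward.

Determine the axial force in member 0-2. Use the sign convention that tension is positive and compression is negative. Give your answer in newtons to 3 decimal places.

N=4 nodes, M=5 members, R=3 reactions → 2N=8, M+R=8
member 0 (0-1): L=3.6893, (cx,cy)=(0.3426,0.9395)
member 1 (0-2): L=2.7340, (cx,cy)=(1.0000,0.0000)
member 2 (1-2): L=3.7648, (cx,cy)=(0.3905,-0.9206)
member 3 (1-3): L=2.8008, (cx,cy)=(0.9769,-0.2139)
member 4 (2-3): L=3.1341, (cx,cy)=(0.4039,0.9148)
solve A·x = −loads:
  F[0-1] = -4530.1262 N (compression)
  F[0-2] = -771.7278 N (compression)
  F[1-2] = -231.7302 N (compression)
  F[1-3] = -1336.0957 N (compression)
  F[2-3] = -2134.4603 N (compression)
  Rx@0 = +2323.8100 N
  Ry@0 = +4255.9469 N
  Ry@2 = +2165.9031 N

-771.728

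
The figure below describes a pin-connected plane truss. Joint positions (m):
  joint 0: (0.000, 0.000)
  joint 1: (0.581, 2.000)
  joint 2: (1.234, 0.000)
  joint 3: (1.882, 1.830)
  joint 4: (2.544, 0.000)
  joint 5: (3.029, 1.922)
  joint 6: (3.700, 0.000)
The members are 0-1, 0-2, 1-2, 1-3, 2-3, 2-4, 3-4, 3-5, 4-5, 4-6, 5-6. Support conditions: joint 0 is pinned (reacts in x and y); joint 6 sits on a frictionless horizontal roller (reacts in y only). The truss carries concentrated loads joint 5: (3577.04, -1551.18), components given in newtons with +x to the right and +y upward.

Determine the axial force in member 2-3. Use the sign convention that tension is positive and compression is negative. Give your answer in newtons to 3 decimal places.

N=7 nodes, M=11 members, R=3 reactions → 2N=14, M+R=14
member 0 (0-1): L=2.0827, (cx,cy)=(0.2790,0.9603)
member 1 (0-2): L=1.2340, (cx,cy)=(1.0000,0.0000)
member 2 (1-2): L=2.1039, (cx,cy)=(0.3104,-0.9506)
member 3 (1-3): L=1.3121, (cx,cy)=(0.9916,-0.1296)
member 4 (2-3): L=1.9413, (cx,cy)=(0.3338,0.9426)
member 5 (2-4): L=1.3100, (cx,cy)=(1.0000,0.0000)
member 6 (3-4): L=1.9461, (cx,cy)=(0.3402,-0.9404)
member 7 (3-5): L=1.1507, (cx,cy)=(0.9968,0.0800)
member 8 (4-5): L=1.9822, (cx,cy)=(0.2447,0.9696)
member 9 (4-6): L=1.1560, (cx,cy)=(1.0000,0.0000)
member 10 (5-6): L=2.0358, (cx,cy)=(0.3296,-0.9441)
solve A·x = −loads:
  F[0-1] = +1642.0053 N (tension)
  F[0-2] = +3118.9742 N (tension)
  F[1-2] = -1798.4284 N (compression)
  F[1-3] = +1024.8931 N (tension)
  F[2-3] = +1813.6274 N (tension)
  F[2-4] = +1955.4155 N (tension)
  F[3-4] = -1495.1204 N (compression)
  F[3-5] = +2137.0681 N (tension)
  F[4-5] = +1450.0269 N (tension)
  F[4-6] = +1092.0328 N (tension)
  F[5-6] = -3313.1422 N (compression)
  Rx@0 = -3577.0400 N
  Ry@0 = -1576.8187 N
  Ry@6 = +3127.9987 N

1813.627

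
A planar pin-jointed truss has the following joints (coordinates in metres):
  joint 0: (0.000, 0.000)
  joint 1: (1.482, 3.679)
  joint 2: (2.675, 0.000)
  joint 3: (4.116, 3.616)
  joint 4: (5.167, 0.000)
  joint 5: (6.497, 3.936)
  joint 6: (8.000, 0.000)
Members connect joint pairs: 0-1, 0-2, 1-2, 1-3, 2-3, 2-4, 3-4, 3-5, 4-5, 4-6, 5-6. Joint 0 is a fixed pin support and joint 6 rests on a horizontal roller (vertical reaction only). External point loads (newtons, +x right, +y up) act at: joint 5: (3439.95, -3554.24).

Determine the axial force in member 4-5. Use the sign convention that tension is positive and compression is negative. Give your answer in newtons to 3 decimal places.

881.712

N=7 nodes, M=11 members, R=3 reactions → 2N=14, M+R=14
member 0 (0-1): L=3.9663, (cx,cy)=(0.3737,0.9276)
member 1 (0-2): L=2.6750, (cx,cy)=(1.0000,0.0000)
member 2 (1-2): L=3.8676, (cx,cy)=(0.3085,-0.9512)
member 3 (1-3): L=2.6348, (cx,cy)=(0.9997,-0.0239)
member 4 (2-3): L=3.8925, (cx,cy)=(0.3702,0.9290)
member 5 (2-4): L=2.4920, (cx,cy)=(1.0000,0.0000)
member 6 (3-4): L=3.7656, (cx,cy)=(0.2791,-0.9603)
member 7 (3-5): L=2.4024, (cx,cy)=(0.9911,0.1332)
member 8 (4-5): L=4.1546, (cx,cy)=(0.3201,0.9474)
member 9 (4-6): L=2.8330, (cx,cy)=(1.0000,0.0000)
member 10 (5-6): L=4.2132, (cx,cy)=(0.3567,-0.9342)
solve A·x = −loads:
  F[0-1] = +1104.7175 N (tension)
  F[0-2] = +3027.1723 N (tension)
  F[1-2] = -1096.1117 N (compression)
  F[1-3] = +751.0996 N (tension)
  F[2-3] = +1122.4042 N (tension)
  F[2-4] = +2273.5574 N (tension)
  F[3-4] = -869.8807 N (compression)
  F[3-5] = +1421.8483 N (tension)
  F[4-5] = +881.7124 N (tension)
  F[4-6] = +1748.5139 N (tension)
  F[5-6] = -4901.4300 N (compression)
  Rx@0 = -3439.9500 N
  Ry@0 = -1024.7026 N
  Ry@6 = +4578.9426 N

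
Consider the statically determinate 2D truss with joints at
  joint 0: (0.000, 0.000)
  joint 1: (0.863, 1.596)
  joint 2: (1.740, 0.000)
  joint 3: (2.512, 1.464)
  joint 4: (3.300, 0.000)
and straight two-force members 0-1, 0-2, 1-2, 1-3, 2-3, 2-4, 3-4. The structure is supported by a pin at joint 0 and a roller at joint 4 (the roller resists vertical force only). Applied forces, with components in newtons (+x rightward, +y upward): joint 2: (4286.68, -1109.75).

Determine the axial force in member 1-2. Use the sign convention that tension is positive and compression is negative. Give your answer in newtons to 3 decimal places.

653.238

N=5 nodes, M=7 members, R=3 reactions → 2N=10, M+R=10
member 0 (0-1): L=1.8144, (cx,cy)=(0.4756,0.8796)
member 1 (0-2): L=1.7400, (cx,cy)=(1.0000,0.0000)
member 2 (1-2): L=1.8211, (cx,cy)=(0.4816,-0.8764)
member 3 (1-3): L=1.6543, (cx,cy)=(0.9968,-0.0798)
member 4 (2-3): L=1.6551, (cx,cy)=(0.4664,0.8846)
member 5 (2-4): L=1.5600, (cx,cy)=(1.0000,0.0000)
member 6 (3-4): L=1.6626, (cx,cy)=(0.4740,-0.8805)
solve A·x = −loads:
  F[0-1] = -596.3921 N (compression)
  F[0-2] = +4570.3502 N (tension)
  F[1-2] = +653.2381 N (tension)
  F[1-3] = -600.1712 N (compression)
  F[2-3] = +607.3718 N (tension)
  F[2-4] = +314.9529 N (tension)
  F[3-4] = -664.5188 N (compression)
  Rx@0 = -4286.6800 N
  Ry@0 = +524.6091 N
  Ry@4 = +585.1409 N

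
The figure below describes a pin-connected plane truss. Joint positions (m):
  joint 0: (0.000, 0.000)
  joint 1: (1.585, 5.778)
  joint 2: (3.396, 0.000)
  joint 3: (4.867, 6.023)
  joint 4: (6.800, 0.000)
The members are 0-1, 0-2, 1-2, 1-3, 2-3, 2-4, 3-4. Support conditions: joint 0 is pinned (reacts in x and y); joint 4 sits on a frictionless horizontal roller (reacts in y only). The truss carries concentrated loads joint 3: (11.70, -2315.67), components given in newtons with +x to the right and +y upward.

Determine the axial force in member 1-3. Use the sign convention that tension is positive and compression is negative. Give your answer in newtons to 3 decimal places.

-373.130

N=5 nodes, M=7 members, R=3 reactions → 2N=10, M+R=10
member 0 (0-1): L=5.9915, (cx,cy)=(0.2645,0.9644)
member 1 (0-2): L=3.3960, (cx,cy)=(1.0000,0.0000)
member 2 (1-2): L=6.0552, (cx,cy)=(0.2991,-0.9542)
member 3 (1-3): L=3.2911, (cx,cy)=(0.9972,0.0744)
member 4 (2-3): L=6.2000, (cx,cy)=(0.2373,0.9714)
member 5 (2-4): L=3.4040, (cx,cy)=(1.0000,0.0000)
member 6 (3-4): L=6.3256, (cx,cy)=(0.3056,-0.9522)
solve A·x = −loads:
  F[0-1] = -671.8351 N (compression)
  F[0-2] = +189.4296 N (tension)
  F[1-2] = +649.8700 N (tension)
  F[1-3] = -373.1304 N (compression)
  F[2-3] = -638.3503 N (compression)
  F[2-4] = +535.2481 N (tension)
  F[3-4] = -1751.5555 N (compression)
  Rx@0 = -11.7000 N
  Ry@0 = +647.9001 N
  Ry@4 = +1667.7699 N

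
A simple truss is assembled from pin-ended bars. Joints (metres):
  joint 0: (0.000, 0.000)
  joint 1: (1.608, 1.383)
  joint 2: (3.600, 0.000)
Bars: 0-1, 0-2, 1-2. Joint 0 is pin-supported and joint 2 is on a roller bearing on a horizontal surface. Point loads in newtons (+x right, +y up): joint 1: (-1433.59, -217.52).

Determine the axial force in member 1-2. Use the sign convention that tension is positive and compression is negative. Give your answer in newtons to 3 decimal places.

N=3 nodes, M=3 members, R=3 reactions → 2N=6, M+R=6
member 0 (0-1): L=2.1209, (cx,cy)=(0.7582,0.6521)
member 1 (0-2): L=3.6000, (cx,cy)=(1.0000,0.0000)
member 2 (1-2): L=2.4250, (cx,cy)=(0.8214,-0.5703)
solve A·x = −loads:
  F[0-1] = -1029.1789 N (compression)
  F[0-2] = -653.3105 N (compression)
  F[1-2] = +795.3290 N (tension)
  Rx@0 = +1433.5900 N
  Ry@0 = +671.0986 N
  Ry@2 = -453.5786 N

795.329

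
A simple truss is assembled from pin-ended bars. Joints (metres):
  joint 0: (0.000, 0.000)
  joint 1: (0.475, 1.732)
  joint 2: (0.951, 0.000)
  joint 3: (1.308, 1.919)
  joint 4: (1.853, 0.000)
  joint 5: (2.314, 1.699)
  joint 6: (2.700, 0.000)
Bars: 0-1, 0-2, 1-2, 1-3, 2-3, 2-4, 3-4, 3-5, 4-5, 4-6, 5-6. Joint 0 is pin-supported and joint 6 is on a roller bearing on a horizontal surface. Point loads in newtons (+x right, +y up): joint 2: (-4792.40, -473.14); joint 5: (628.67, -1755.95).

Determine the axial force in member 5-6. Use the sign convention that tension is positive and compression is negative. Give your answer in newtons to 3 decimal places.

N=7 nodes, M=11 members, R=3 reactions → 2N=14, M+R=14
member 0 (0-1): L=1.7960, (cx,cy)=(0.2645,0.9644)
member 1 (0-2): L=0.9510, (cx,cy)=(1.0000,0.0000)
member 2 (1-2): L=1.7962, (cx,cy)=(0.2650,-0.9642)
member 3 (1-3): L=0.8537, (cx,cy)=(0.9757,0.2190)
member 4 (2-3): L=1.9519, (cx,cy)=(0.1829,0.9831)
member 5 (2-4): L=0.9020, (cx,cy)=(1.0000,0.0000)
member 6 (3-4): L=1.9949, (cx,cy)=(0.2732,-0.9620)
member 7 (3-5): L=1.0298, (cx,cy)=(0.9769,-0.2136)
member 8 (4-5): L=1.7604, (cx,cy)=(0.2619,0.9651)
member 9 (4-6): L=0.8470, (cx,cy)=(1.0000,0.0000)
member 10 (5-6): L=1.7423, (cx,cy)=(0.2215,-0.9751)
solve A·x = −loads:
  F[0-1] = -167.9081 N (compression)
  F[0-2] = -4119.3211 N (compression)
  F[1-2] = +148.4360 N (tension)
  F[1-3] = -85.8289 N (compression)
  F[2-3] = +335.6729 N (tension)
  F[2-4] = +651.0213 N (tension)
  F[3-4] = -339.5242 N (compression)
  F[3-5] = +72.0700 N (tension)
  F[4-5] = +338.4174 N (tension)
  F[4-6] = +469.6434 N (tension)
  F[5-6] = -2119.8395 N (compression)
  Rx@0 = +4163.7300 N
  Ry@0 = +161.9290 N
  Ry@6 = +2067.1610 N

-2119.840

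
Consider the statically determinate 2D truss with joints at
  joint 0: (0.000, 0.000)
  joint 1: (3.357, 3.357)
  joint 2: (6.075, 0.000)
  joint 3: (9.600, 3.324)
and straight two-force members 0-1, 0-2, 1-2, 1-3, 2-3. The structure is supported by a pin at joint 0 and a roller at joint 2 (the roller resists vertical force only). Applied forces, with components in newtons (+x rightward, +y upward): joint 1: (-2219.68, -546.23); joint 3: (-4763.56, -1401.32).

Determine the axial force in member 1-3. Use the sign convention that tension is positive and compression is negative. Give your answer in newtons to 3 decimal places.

N=4 nodes, M=5 members, R=3 reactions → 2N=8, M+R=8
member 0 (0-1): L=4.7475, (cx,cy)=(0.7071,0.7071)
member 1 (0-2): L=6.0750, (cx,cy)=(1.0000,0.0000)
member 2 (1-2): L=4.3194, (cx,cy)=(0.6293,-0.7772)
member 3 (1-3): L=6.2431, (cx,cy)=(1.0000,-0.0053)
member 4 (2-3): L=4.8451, (cx,cy)=(0.7275,0.6861)
solve A·x = −loads:
  F[0-1] = -4616.3980 N (compression)
  F[0-2] = -3718.9537 N (compression)
  F[1-2] = +3519.4251 N (tension)
  F[1-3] = -3259.2789 N (compression)
  F[2-3] = -2067.6744 N (compression)
  Rx@0 = +6983.2400 N
  Ry@0 = +3264.2863 N
  Ry@2 = -1316.7363 N

-3259.279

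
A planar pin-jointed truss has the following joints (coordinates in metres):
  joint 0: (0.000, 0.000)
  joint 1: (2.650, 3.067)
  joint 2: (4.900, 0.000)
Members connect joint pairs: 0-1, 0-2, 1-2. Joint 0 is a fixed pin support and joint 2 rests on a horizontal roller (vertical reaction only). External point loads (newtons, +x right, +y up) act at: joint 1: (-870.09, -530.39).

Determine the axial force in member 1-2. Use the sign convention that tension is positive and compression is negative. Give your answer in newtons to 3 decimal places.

319.686

N=3 nodes, M=3 members, R=3 reactions → 2N=6, M+R=6
member 0 (0-1): L=4.0533, (cx,cy)=(0.6538,0.7567)
member 1 (0-2): L=4.9000, (cx,cy)=(1.0000,0.0000)
member 2 (1-2): L=3.8038, (cx,cy)=(0.5915,-0.8063)
solve A·x = −loads:
  F[0-1] = -1041.6012 N (compression)
  F[0-2] = -189.0981 N (compression)
  F[1-2] = +319.6861 N (tension)
  Rx@0 = +870.0900 N
  Ry@0 = +788.1517 N
  Ry@2 = -257.7617 N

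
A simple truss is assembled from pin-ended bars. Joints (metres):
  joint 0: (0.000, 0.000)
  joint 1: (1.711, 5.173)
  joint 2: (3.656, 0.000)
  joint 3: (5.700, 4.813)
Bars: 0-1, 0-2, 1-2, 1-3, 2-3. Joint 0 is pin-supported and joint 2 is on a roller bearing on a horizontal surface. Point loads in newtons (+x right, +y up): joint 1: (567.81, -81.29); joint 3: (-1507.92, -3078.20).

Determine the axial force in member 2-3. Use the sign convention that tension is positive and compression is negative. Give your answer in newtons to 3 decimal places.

-3363.234

N=4 nodes, M=5 members, R=3 reactions → 2N=8, M+R=8
member 0 (0-1): L=5.4486, (cx,cy)=(0.3140,0.9494)
member 1 (0-2): L=3.6560, (cx,cy)=(1.0000,0.0000)
member 2 (1-2): L=5.5266, (cx,cy)=(0.3519,-0.9360)
member 3 (1-3): L=4.0052, (cx,cy)=(0.9960,-0.0899)
member 4 (2-3): L=5.2290, (cx,cy)=(0.3909,0.9204)
solve A·x = −loads:
  F[0-1] = +522.4322 N (tension)
  F[0-2] = -1104.1665 N (compression)
  F[1-2] = -598.1194 N (compression)
  F[1-3] = -194.0389 N (compression)
  F[2-3] = -3363.2335 N (compression)
  Rx@0 = +940.1100 N
  Ry@0 = -496.0049 N
  Ry@2 = +3655.4949 N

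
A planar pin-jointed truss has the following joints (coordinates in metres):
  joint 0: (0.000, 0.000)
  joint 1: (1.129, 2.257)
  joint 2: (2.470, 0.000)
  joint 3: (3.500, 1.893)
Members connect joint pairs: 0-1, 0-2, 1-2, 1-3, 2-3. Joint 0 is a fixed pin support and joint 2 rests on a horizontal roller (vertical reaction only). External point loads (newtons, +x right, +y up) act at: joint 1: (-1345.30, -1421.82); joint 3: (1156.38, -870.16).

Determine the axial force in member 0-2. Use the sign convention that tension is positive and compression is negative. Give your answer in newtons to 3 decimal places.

N=4 nodes, M=5 members, R=3 reactions → 2N=8, M+R=8
member 0 (0-1): L=2.5236, (cx,cy)=(0.4474,0.8943)
member 1 (0-2): L=2.4700, (cx,cy)=(1.0000,0.0000)
member 2 (1-2): L=2.6253, (cx,cy)=(0.5108,-0.8597)
member 3 (1-3): L=2.3988, (cx,cy)=(0.9884,-0.1517)
member 4 (2-3): L=2.1551, (cx,cy)=(0.4779,0.8784)
solve A·x = −loads:
  F[0-1] = -840.9586 N (compression)
  F[0-2] = +187.3014 N (tension)
  F[1-2] = -1047.6137 N (compression)
  F[1-3] = +1521.8162 N (tension)
  F[2-3] = -727.7319 N (compression)
  Rx@0 = +188.9200 N
  Ry@0 = +752.1095 N
  Ry@2 = +1539.8705 N

187.301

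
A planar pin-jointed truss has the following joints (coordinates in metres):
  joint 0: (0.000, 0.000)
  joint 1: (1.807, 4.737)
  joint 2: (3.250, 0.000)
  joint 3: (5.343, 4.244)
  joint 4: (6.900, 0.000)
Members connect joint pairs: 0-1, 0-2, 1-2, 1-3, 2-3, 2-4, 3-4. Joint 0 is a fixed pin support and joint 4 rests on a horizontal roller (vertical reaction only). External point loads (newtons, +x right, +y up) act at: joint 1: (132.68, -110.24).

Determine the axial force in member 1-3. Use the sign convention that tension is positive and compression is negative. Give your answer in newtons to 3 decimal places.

-97.465

N=5 nodes, M=7 members, R=3 reactions → 2N=10, M+R=10
member 0 (0-1): L=5.0700, (cx,cy)=(0.3564,0.9343)
member 1 (0-2): L=3.2500, (cx,cy)=(1.0000,0.0000)
member 2 (1-2): L=4.9519, (cx,cy)=(0.2914,-0.9566)
member 3 (1-3): L=3.5702, (cx,cy)=(0.9904,-0.1381)
member 4 (2-3): L=4.7320, (cx,cy)=(0.4423,0.8969)
member 5 (2-4): L=3.6500, (cx,cy)=(1.0000,0.0000)
member 6 (3-4): L=4.5206, (cx,cy)=(0.3444,-0.9388)
solve A·x = −loads:
  F[0-1] = +10.4008 N (tension)
  F[0-2] = +128.9730 N (tension)
  F[1-2] = -111.3309 N (compression)
  F[1-3] = -97.4646 N (compression)
  F[2-3] = +118.7460 N (tension)
  F[2-4] = +44.0090 N (tension)
  F[3-4] = -127.7759 N (compression)
  Rx@0 = -132.6800 N
  Ry@0 = -9.7178 N
  Ry@4 = +119.9578 N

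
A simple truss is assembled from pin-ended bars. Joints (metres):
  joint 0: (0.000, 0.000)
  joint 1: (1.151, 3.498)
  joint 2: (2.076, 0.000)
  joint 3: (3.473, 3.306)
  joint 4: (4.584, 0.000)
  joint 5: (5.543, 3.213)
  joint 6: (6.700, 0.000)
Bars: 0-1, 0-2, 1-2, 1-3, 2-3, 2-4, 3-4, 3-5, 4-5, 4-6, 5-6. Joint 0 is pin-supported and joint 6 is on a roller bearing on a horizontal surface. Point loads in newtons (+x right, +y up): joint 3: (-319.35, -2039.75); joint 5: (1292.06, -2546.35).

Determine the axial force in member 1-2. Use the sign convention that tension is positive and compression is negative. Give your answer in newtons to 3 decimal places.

1042.944

N=7 nodes, M=11 members, R=3 reactions → 2N=14, M+R=14
member 0 (0-1): L=3.6825, (cx,cy)=(0.3126,0.9499)
member 1 (0-2): L=2.0760, (cx,cy)=(1.0000,0.0000)
member 2 (1-2): L=3.6182, (cx,cy)=(0.2556,-0.9668)
member 3 (1-3): L=2.3299, (cx,cy)=(0.9966,-0.0824)
member 4 (2-3): L=3.5890, (cx,cy)=(0.3892,0.9211)
member 5 (2-4): L=2.5080, (cx,cy)=(1.0000,0.0000)
member 6 (3-4): L=3.4877, (cx,cy)=(0.3185,-0.9479)
member 7 (3-5): L=2.0721, (cx,cy)=(0.9990,-0.0449)
member 8 (4-5): L=3.3531, (cx,cy)=(0.2860,0.9582)
member 9 (4-6): L=2.1160, (cx,cy)=(1.0000,0.0000)
member 10 (5-6): L=3.4150, (cx,cy)=(0.3388,-0.9409)
solve A·x = −loads:
  F[0-1] = -1010.7576 N (compression)
  F[0-2] = +1288.6318 N (tension)
  F[1-2] = +1042.9438 N (tension)
  F[1-3] = -584.5379 N (compression)
  F[2-3] = -1094.6113 N (compression)
  F[2-4] = +1981.3263 N (tension)
  F[3-4] = -1123.2564 N (compression)
  F[3-5] = -331.7882 N (compression)
  F[4-5] = +1111.1576 N (tension)
  F[4-6] = +1305.7151 N (tension)
  F[5-6] = -3853.9131 N (compression)
  Rx@0 = -972.7100 N
  Ry@0 = +960.1168 N
  Ry@6 = +3625.9832 N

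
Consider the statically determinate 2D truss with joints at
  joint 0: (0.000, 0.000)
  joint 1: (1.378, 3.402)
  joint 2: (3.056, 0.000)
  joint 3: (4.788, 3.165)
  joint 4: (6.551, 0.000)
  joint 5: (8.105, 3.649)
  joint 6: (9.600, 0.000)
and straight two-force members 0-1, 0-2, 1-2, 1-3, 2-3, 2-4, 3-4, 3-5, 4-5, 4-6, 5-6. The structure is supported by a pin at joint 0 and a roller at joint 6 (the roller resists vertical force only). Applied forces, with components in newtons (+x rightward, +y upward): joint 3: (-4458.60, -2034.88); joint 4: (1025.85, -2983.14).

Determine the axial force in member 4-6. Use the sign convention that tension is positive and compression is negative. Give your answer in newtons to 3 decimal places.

N=7 nodes, M=11 members, R=3 reactions → 2N=14, M+R=14
member 0 (0-1): L=3.6705, (cx,cy)=(0.3754,0.9269)
member 1 (0-2): L=3.0560, (cx,cy)=(1.0000,0.0000)
member 2 (1-2): L=3.7933, (cx,cy)=(0.4424,-0.8968)
member 3 (1-3): L=3.4182, (cx,cy)=(0.9976,-0.0693)
member 4 (2-3): L=3.6079, (cx,cy)=(0.4801,0.8772)
member 5 (2-4): L=3.4950, (cx,cy)=(1.0000,0.0000)
member 6 (3-4): L=3.6229, (cx,cy)=(0.4866,-0.8736)
member 7 (3-5): L=3.3521, (cx,cy)=(0.9895,0.1444)
member 8 (4-5): L=3.9661, (cx,cy)=(0.3918,0.9200)
member 9 (4-6): L=3.0490, (cx,cy)=(1.0000,0.0000)
member 10 (5-6): L=3.9434, (cx,cy)=(0.3791,-0.9253)
solve A·x = −loads:
  F[0-1] = -3708.6675 N (compression)
  F[0-2] = -2040.4167 N (compression)
  F[1-2] = +4080.5633 N (tension)
  F[1-3] = -3205.1097 N (compression)
  F[2-3] = -4171.7409 N (compression)
  F[2-4] = +1767.3145 N (tension)
  F[3-4] = +1370.2024 N (tension)
  F[3-5] = -1423.1545 N (compression)
  F[4-5] = +1941.3425 N (tension)
  F[4-6] = +647.5878 N (tension)
  F[5-6] = -1708.1492 N (compression)
  Rx@0 = +3432.7500 N
  Ry@0 = +3437.3860 N
  Ry@6 = +1580.6340 N

647.588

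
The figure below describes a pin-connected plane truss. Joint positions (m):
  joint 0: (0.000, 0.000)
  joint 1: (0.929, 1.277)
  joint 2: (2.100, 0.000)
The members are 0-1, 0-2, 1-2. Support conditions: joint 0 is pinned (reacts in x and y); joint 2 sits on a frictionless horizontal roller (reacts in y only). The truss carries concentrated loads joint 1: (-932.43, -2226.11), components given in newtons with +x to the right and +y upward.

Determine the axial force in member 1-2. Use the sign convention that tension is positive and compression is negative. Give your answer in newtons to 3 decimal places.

-566.843

N=3 nodes, M=3 members, R=3 reactions → 2N=6, M+R=6
member 0 (0-1): L=1.5792, (cx,cy)=(0.5883,0.8087)
member 1 (0-2): L=2.1000, (cx,cy)=(1.0000,0.0000)
member 2 (1-2): L=1.7326, (cx,cy)=(0.6759,-0.7370)
solve A·x = −loads:
  F[0-1] = -2236.2194 N (compression)
  F[0-2] = +383.1035 N (tension)
  F[1-2] = -566.8425 N (compression)
  Rx@0 = +932.4300 N
  Ry@0 = +1808.3276 N
  Ry@2 = +417.7824 N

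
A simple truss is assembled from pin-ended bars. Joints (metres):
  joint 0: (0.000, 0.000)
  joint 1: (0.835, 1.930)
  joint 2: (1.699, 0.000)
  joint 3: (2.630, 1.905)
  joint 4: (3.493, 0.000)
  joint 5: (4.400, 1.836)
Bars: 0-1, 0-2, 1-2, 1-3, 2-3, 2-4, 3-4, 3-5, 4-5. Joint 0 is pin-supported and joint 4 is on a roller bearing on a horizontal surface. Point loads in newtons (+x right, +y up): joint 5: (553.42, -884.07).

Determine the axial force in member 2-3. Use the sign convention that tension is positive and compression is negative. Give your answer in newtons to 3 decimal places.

586.424

N=6 nodes, M=9 members, R=3 reactions → 2N=12, M+R=12
member 0 (0-1): L=2.1029, (cx,cy)=(0.3971,0.9178)
member 1 (0-2): L=1.6990, (cx,cy)=(1.0000,0.0000)
member 2 (1-2): L=2.1146, (cx,cy)=(0.4086,-0.9127)
member 3 (1-3): L=1.7952, (cx,cy)=(0.9999,-0.0139)
member 4 (2-3): L=2.1203, (cx,cy)=(0.4391,0.8984)
member 5 (2-4): L=1.7940, (cx,cy)=(1.0000,0.0000)
member 6 (3-4): L=2.0914, (cx,cy)=(0.4126,-0.9109)
member 7 (3-5): L=1.7713, (cx,cy)=(0.9992,-0.0390)
member 8 (4-5): L=2.0478, (cx,cy)=(0.4429,0.8966)
solve A·x = −loads:
  F[0-1] = +567.0703 N (tension)
  F[0-2] = +328.2514 N (tension)
  F[1-2] = -577.2558 N (compression)
  F[1-3] = +461.0767 N (tension)
  F[2-3] = +586.4242 N (tension)
  F[2-4] = -165.1010 N (compression)
  F[3-4] = -612.9389 N (compression)
  F[3-5] = +972.1880 N (tension)
  F[4-5] = -943.8239 N (compression)
  Rx@0 = -553.4200 N
  Ry@0 = -520.4496 N
  Ry@4 = +1404.5196 N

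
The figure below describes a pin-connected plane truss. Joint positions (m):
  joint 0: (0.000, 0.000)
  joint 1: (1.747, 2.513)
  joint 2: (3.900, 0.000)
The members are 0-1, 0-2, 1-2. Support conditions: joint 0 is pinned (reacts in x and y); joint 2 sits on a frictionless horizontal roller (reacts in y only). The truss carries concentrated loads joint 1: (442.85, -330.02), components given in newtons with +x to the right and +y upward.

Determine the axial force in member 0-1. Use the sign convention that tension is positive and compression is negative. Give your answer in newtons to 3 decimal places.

N=3 nodes, M=3 members, R=3 reactions → 2N=6, M+R=6
member 0 (0-1): L=3.0606, (cx,cy)=(0.5708,0.8211)
member 1 (0-2): L=3.9000, (cx,cy)=(1.0000,0.0000)
member 2 (1-2): L=3.3092, (cx,cy)=(0.6506,-0.7594)
solve A·x = −loads:
  F[0-1] = +125.6464 N (tension)
  F[0-2] = +371.1303 N (tension)
  F[1-2] = -570.4280 N (compression)
  Rx@0 = -442.8500 N
  Ry@0 = -103.1664 N
  Ry@2 = +433.1864 N

125.646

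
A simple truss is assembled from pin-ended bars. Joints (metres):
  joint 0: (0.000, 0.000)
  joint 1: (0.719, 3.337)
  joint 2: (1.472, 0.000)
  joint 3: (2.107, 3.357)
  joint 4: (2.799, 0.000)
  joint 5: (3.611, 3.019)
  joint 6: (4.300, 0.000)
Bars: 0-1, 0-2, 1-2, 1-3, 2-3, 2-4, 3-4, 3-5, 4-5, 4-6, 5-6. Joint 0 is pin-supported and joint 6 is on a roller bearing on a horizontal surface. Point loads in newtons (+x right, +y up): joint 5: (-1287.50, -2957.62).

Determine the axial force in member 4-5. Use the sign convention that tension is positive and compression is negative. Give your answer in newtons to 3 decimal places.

-1707.162

N=7 nodes, M=11 members, R=3 reactions → 2N=14, M+R=14
member 0 (0-1): L=3.4136, (cx,cy)=(0.2106,0.9776)
member 1 (0-2): L=1.4720, (cx,cy)=(1.0000,0.0000)
member 2 (1-2): L=3.4209, (cx,cy)=(0.2201,-0.9755)
member 3 (1-3): L=1.3881, (cx,cy)=(0.9999,0.0144)
member 4 (2-3): L=3.4165, (cx,cy)=(0.1859,0.9826)
member 5 (2-4): L=1.3270, (cx,cy)=(1.0000,0.0000)
member 6 (3-4): L=3.4276, (cx,cy)=(0.2019,-0.9794)
member 7 (3-5): L=1.5415, (cx,cy)=(0.9757,-0.2193)
member 8 (4-5): L=3.1263, (cx,cy)=(0.2597,0.9657)
member 9 (4-6): L=1.5010, (cx,cy)=(1.0000,0.0000)
member 10 (5-6): L=3.0966, (cx,cy)=(0.2225,-0.9749)
solve A·x = −loads:
  F[0-1] = -1409.4719 N (compression)
  F[0-2] = -990.6239 N (compression)
  F[1-2] = +1403.5466 N (tension)
  F[1-3] = -605.8839 N (compression)
  F[2-3] = -1393.4010 N (compression)
  F[2-4] = -422.7000 N (compression)
  F[3-4] = +1683.2348 N (tension)
  F[3-5] = -1234.6766 N (compression)
  F[4-5] = -1707.1622 N (compression)
  F[4-6] = +360.5367 N (tension)
  F[5-6] = -1620.3871 N (compression)
  Rx@0 = +1287.5000 N
  Ry@0 = +1377.8518 N
  Ry@6 = +1579.7682 N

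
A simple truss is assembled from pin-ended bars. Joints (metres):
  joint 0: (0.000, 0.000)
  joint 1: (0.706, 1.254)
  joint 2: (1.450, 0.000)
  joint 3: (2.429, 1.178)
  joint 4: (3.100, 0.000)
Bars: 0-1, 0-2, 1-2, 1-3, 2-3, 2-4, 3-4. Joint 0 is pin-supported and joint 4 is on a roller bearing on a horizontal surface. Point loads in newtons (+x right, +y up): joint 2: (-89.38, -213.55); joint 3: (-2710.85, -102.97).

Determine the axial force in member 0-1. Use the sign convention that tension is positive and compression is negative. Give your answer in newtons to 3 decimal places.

-1338.178

N=5 nodes, M=7 members, R=3 reactions → 2N=10, M+R=10
member 0 (0-1): L=1.4391, (cx,cy)=(0.4906,0.8714)
member 1 (0-2): L=1.4500, (cx,cy)=(1.0000,0.0000)
member 2 (1-2): L=1.4581, (cx,cy)=(0.5103,-0.8600)
member 3 (1-3): L=1.7247, (cx,cy)=(0.9990,-0.0441)
member 4 (2-3): L=1.5317, (cx,cy)=(0.6392,0.7691)
member 5 (2-4): L=1.6500, (cx,cy)=(1.0000,0.0000)
member 6 (3-4): L=1.3557, (cx,cy)=(0.4949,-0.8689)
solve A·x = −loads:
  F[0-1] = -1338.1779 N (compression)
  F[0-2] = -2143.7318 N (compression)
  F[1-2] = +1426.8749 N (tension)
  F[1-3] = -1385.9124 N (compression)
  F[2-3] = -1317.9395 N (compression)
  F[2-4] = -483.9145 N (compression)
  F[3-4] = +977.7098 N (tension)
  Rx@0 = +2800.2300 N
  Ry@0 = +1166.0747 N
  Ry@4 = -849.5547 N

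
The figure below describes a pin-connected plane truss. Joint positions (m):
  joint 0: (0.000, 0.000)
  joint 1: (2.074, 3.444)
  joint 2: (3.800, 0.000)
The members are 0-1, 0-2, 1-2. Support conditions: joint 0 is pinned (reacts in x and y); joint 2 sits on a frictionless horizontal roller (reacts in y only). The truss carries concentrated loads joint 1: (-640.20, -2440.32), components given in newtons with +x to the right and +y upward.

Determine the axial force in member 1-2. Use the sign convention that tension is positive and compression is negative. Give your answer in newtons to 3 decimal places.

N=3 nodes, M=3 members, R=3 reactions → 2N=6, M+R=6
member 0 (0-1): L=4.0203, (cx,cy)=(0.5159,0.8567)
member 1 (0-2): L=3.8000, (cx,cy)=(1.0000,0.0000)
member 2 (1-2): L=3.8523, (cx,cy)=(0.4480,-0.8940)
solve A·x = −loads:
  F[0-1] = -1971.1983 N (compression)
  F[0-2] = +376.7118 N (tension)
  F[1-2] = -840.7919 N (compression)
  Rx@0 = +640.2000 N
  Ry@0 = +1688.6424 N
  Ry@2 = +751.6776 N

-840.792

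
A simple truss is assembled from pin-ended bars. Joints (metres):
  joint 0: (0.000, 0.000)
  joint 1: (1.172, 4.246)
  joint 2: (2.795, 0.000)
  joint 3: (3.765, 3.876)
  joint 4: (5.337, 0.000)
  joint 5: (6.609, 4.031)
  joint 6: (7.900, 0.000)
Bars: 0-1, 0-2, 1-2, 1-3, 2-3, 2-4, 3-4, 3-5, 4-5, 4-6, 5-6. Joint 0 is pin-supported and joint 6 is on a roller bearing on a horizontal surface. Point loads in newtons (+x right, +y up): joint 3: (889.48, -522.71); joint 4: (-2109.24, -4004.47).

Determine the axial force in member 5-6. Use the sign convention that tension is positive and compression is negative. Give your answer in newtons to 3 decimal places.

N=7 nodes, M=11 members, R=3 reactions → 2N=14, M+R=14
member 0 (0-1): L=4.4048, (cx,cy)=(0.2661,0.9640)
member 1 (0-2): L=2.7950, (cx,cy)=(1.0000,0.0000)
member 2 (1-2): L=4.5456, (cx,cy)=(0.3570,-0.9341)
member 3 (1-3): L=2.6193, (cx,cy)=(0.9900,-0.1413)
member 4 (2-3): L=3.9955, (cx,cy)=(0.2428,0.9701)
member 5 (2-4): L=2.5420, (cx,cy)=(1.0000,0.0000)
member 6 (3-4): L=4.1826, (cx,cy)=(0.3758,-0.9267)
member 7 (3-5): L=2.8482, (cx,cy)=(0.9985,0.0544)
member 8 (4-5): L=4.2269, (cx,cy)=(0.3009,0.9536)
member 9 (4-6): L=2.5630, (cx,cy)=(1.0000,0.0000)
member 10 (5-6): L=4.2327, (cx,cy)=(0.3050,-0.9524)
solve A·x = −loads:
  F[0-1] = -1178.8540 N (compression)
  F[0-2] = -906.0970 N (compression)
  F[1-2] = +1337.4077 N (tension)
  F[1-3] = -799.1946 N (compression)
  F[2-3] = -1287.7800 N (compression)
  F[2-4] = -115.9436 N (compression)
  F[3-4] = +533.1819 N (tension)
  F[3-5] = -2196.9422 N (compression)
  F[4-5] = +3681.0038 N (tension)
  F[4-6] = +1085.9711 N (tension)
  F[5-6] = -3560.4773 N (compression)
  Rx@0 = +1219.7600 N
  Ry@0 = +1136.3592 N
  Ry@6 = +3390.8208 N

-3560.477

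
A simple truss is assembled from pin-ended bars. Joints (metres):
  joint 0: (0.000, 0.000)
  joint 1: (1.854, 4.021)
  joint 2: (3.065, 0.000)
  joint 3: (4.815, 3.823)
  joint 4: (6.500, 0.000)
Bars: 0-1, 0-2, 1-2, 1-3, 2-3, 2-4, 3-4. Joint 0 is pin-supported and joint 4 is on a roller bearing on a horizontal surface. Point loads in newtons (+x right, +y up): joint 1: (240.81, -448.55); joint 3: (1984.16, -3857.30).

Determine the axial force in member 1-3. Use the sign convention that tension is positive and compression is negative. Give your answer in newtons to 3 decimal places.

N=5 nodes, M=7 members, R=3 reactions → 2N=10, M+R=10
member 0 (0-1): L=4.4278, (cx,cy)=(0.4187,0.9081)
member 1 (0-2): L=3.0650, (cx,cy)=(1.0000,0.0000)
member 2 (1-2): L=4.1994, (cx,cy)=(0.2884,-0.9575)
member 3 (1-3): L=2.9676, (cx,cy)=(0.9978,-0.0667)
member 4 (2-3): L=4.2045, (cx,cy)=(0.4162,0.9093)
member 5 (2-4): L=3.4350, (cx,cy)=(1.0000,0.0000)
member 6 (3-4): L=4.1779, (cx,cy)=(0.4033,-0.9151)
solve A·x = −loads:
  F[0-1] = -5.0439 N (compression)
  F[0-2] = +2227.0820 N (tension)
  F[1-2] = -455.8835 N (compression)
  F[1-3] = -111.7057 N (compression)
  F[2-3] = +480.0769 N (tension)
  F[2-4] = +1895.7989 N (tension)
  F[3-4] = -4700.5290 N (compression)
  Rx@0 = -2224.9700 N
  Ry@0 = +4.5805 N
  Ry@4 = +4301.2695 N

-111.706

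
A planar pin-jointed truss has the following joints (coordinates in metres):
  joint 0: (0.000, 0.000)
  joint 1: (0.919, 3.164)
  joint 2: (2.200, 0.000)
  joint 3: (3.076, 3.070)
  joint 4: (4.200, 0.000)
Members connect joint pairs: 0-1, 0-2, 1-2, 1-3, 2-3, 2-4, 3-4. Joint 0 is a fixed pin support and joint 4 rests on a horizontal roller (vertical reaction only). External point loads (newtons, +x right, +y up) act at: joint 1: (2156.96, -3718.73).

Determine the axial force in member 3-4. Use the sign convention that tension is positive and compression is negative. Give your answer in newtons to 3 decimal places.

N=5 nodes, M=7 members, R=3 reactions → 2N=10, M+R=10
member 0 (0-1): L=3.2948, (cx,cy)=(0.2789,0.9603)
member 1 (0-2): L=2.2000, (cx,cy)=(1.0000,0.0000)
member 2 (1-2): L=3.4135, (cx,cy)=(0.3753,-0.9269)
member 3 (1-3): L=2.1590, (cx,cy)=(0.9991,-0.0435)
member 4 (2-3): L=3.1925, (cx,cy)=(0.2744,0.9616)
member 5 (2-4): L=2.0000, (cx,cy)=(1.0000,0.0000)
member 6 (3-4): L=3.2693, (cx,cy)=(0.3438,-0.9390)
solve A·x = −loads:
  F[0-1] = -1333.0318 N (compression)
  F[0-2] = +2528.7793 N (tension)
  F[1-2] = -2557.1133 N (compression)
  F[1-3] = -1570.6437 N (compression)
  F[2-3] = +2464.8250 N (tension)
  F[2-4] = +892.8307 N (tension)
  F[3-4] = -2596.9084 N (compression)
  Rx@0 = -2156.9600 N
  Ry@0 = +1280.1266 N
  Ry@4 = +2438.6034 N

-2596.908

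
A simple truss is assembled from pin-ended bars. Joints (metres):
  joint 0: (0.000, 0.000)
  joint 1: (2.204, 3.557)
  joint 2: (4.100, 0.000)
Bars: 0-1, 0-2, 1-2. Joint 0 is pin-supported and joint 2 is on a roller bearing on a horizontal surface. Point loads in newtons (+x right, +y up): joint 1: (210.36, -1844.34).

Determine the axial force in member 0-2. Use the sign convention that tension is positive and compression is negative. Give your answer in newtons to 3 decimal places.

625.752

N=3 nodes, M=3 members, R=3 reactions → 2N=6, M+R=6
member 0 (0-1): L=4.1845, (cx,cy)=(0.5267,0.8500)
member 1 (0-2): L=4.1000, (cx,cy)=(1.0000,0.0000)
member 2 (1-2): L=4.0308, (cx,cy)=(0.4704,-0.8825)
solve A·x = −loads:
  F[0-1] = -788.6569 N (compression)
  F[0-2] = +625.7521 N (tension)
  F[1-2] = -1330.3058 N (compression)
  Rx@0 = -210.3600 N
  Ry@0 = +670.3947 N
  Ry@2 = +1173.9453 N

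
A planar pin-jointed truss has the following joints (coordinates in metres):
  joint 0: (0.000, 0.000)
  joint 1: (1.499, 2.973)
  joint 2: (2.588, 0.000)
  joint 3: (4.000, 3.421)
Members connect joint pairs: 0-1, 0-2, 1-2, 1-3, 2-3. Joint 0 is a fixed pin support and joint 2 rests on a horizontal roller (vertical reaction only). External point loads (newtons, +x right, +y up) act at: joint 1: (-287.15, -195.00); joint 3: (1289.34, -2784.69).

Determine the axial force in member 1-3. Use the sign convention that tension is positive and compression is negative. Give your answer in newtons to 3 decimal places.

2675.321

N=4 nodes, M=5 members, R=3 reactions → 2N=8, M+R=8
member 0 (0-1): L=3.3295, (cx,cy)=(0.4502,0.8929)
member 1 (0-2): L=2.5880, (cx,cy)=(1.0000,0.0000)
member 2 (1-2): L=3.1662, (cx,cy)=(0.3439,-0.9390)
member 3 (1-3): L=2.5408, (cx,cy)=(0.9843,0.1763)
member 4 (2-3): L=3.7009, (cx,cy)=(0.3815,0.9244)
solve A·x = −loads:
  F[0-1] = +3148.9167 N (tension)
  F[0-2] = -415.4980 N (compression)
  F[1-2] = -2699.7288 N (compression)
  F[1-3] = +2675.3207 N (tension)
  F[2-3] = -3522.8826 N (compression)
  Rx@0 = -1002.1900 N
  Ry@0 = -2811.7320 N
  Ry@2 = +5791.4220 N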